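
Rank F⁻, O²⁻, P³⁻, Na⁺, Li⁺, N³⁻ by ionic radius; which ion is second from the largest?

Li⁺ has 2 e⁻ (Z=3), Na⁺ has 10 e⁻ (Z=11), F⁻ has 10 e⁻ (Z=9), O²⁻ has 10 e⁻ (Z=8), N³⁻ has 10 e⁻ (Z=7), P³⁻ has 18 e⁻ (Z=15). Li⁺ < Na⁺ (same group, period 2 vs 3); Na⁺ < F⁻ (both 10 e⁻, Z=11>9); F⁻ < O²⁻ (isoelectronic, higher Z=9 is smaller); O²⁻ < N³⁻ (both 10 e⁻, Z=8>7); N³⁻ < P³⁻ (same group, period 2 vs 3).
Ordering: Li⁺ < Na⁺ < F⁻ < O²⁻ < N³⁻ < P³⁻. The second largest is N³⁻.

N³⁻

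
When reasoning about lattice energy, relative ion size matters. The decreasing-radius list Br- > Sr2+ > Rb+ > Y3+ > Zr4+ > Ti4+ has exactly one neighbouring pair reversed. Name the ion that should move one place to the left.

The pair Sr2+, Rb+ is the wrong way round — they are isoelectronic (36 e⁻) and Sr has more protons than Rb (38 vs 37), making Sr2+ smaller. All other adjacent pairs agree with periodic trends, so Rb+ is the misplaced ion.

Rb+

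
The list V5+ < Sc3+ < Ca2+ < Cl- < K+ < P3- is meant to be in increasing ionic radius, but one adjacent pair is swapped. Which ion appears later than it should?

K+

The pair Cl-, K+ is the wrong way round — both have 18 electrons but Z(K)=19 > Z(Cl)=17, so K+ should be the smaller of the two. All other adjacent pairs agree with periodic trends, so K+ is the misplaced ion.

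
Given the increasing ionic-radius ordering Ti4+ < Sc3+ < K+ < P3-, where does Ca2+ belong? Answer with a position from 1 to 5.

These species are isoelectronic with 18 electrons. The only difference is the number of protons: Ti4+ (Z=22), Sc3+ (Z=21), Ca2+ (Z=20), K+ (Z=19), P3- (Z=15). The strongest nuclear pull (Ti4+) gives the smallest ion.
Putting Ca2+ in gives Ti4+ < Sc3+ < Ca2+ < K+ < P3-; it lands at slot 3.

3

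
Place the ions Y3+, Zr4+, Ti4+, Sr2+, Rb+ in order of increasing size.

Ti4+ < Zr4+ < Y3+ < Sr2+ < Rb+

Work out protons and electrons: Ti4+ (Z=22, 18 e⁻), Zr4+ (Z=40, 36 e⁻), Y3+ (Z=39, 36 e⁻), Sr2+ (Z=38, 36 e⁻), Rb+ (Z=37, 36 e⁻). Ti4+ < Zr4+ (same group, 1 shell fewer); Zr4+ < Y3+ (isoelectronic, higher Z=40 is smaller); Y3+ < Sr2+ (both 36 e⁻, Z=39>38); Sr2+ < Rb+ (isoelectronic, higher Z=38 is smaller).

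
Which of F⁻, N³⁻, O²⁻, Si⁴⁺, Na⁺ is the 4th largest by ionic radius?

Na⁺

Each ion has 10 electrons. The ranking follows nuclear charge in reverse — greater Z gives a smaller radius. Si⁴⁺ (Z=14), Na⁺ (Z=11), F⁻ (Z=9), O²⁻ (Z=8), N³⁻ (Z=7).
Full ascending order: Si⁴⁺ < Na⁺ < F⁻ < O²⁻ < N³⁻. Counting from the largest, position 4 is Na⁺.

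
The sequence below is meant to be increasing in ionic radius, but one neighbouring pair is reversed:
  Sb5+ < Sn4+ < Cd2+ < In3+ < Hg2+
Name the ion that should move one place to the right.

Cd2+

Compare adjacent ions: In3+ and Cd2+ share 46 electrons; the higher nuclear charge on In (Z=49) contracts it more, so In3+ < Cd2+ — yet in this increasing list Cd2+ sits before In3+. Nothing else is reversed, so Cd2+ should move one place to the right.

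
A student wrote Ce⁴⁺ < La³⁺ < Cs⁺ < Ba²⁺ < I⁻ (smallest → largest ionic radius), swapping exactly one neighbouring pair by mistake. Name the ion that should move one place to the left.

Ba²⁺

The pair Cs⁺, Ba²⁺ is the wrong way round — Ba²⁺ and Cs⁺ share 54 electrons; the higher nuclear charge on Ba (Z=56) contracts it more, so Ba²⁺ < Cs⁺. All other adjacent pairs agree with periodic trends, so Ba²⁺ is the misplaced ion.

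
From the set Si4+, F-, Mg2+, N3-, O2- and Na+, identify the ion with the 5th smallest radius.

Each ion has 10 electrons. The ranking follows nuclear charge in reverse — greater Z gives a smaller radius. Si4+ (Z=14), Mg2+ (Z=12), Na+ (Z=11), F- (Z=9), O2- (Z=8), N3- (Z=7).
That gives Si4+ < Mg2+ < Na+ < F- < O2- < N3-. From the smallest end, number 5 is O2-.

O2-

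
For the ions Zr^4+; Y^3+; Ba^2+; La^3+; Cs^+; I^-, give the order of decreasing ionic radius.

Work out protons and electrons: Zr^4+: 36 e⁻, Z=40, Y^3+: 36 e⁻, Z=39, La^3+: 54 e⁻, Z=57, Ba^2+: 54 e⁻, Z=56, Cs^+: 54 e⁻, Z=55, I^-: 54 e⁻, Z=53. Zr^4+ < Y^3+ (isoelectronic, higher Z=40 is smaller); Y^3+ < La^3+ (same group, 1 shell fewer); La^3+ < Ba^2+ (isoelectronic, higher Z=57 is smaller); Ba^2+ < Cs^+ (isoelectronic, higher Z=56 is smaller); Cs^+ < I^- (both 54 e⁻, Z=55>53).

I^- > Cs^+ > Ba^2+ > La^3+ > Y^3+ > Zr^4+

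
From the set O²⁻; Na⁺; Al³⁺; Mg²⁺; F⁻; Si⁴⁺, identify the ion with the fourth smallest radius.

Na⁺

Each ion has 10 electrons. The ranking follows nuclear charge in reverse — greater Z gives a smaller radius. Si⁴⁺ (Z=14), Al³⁺ (Z=13), Mg²⁺ (Z=12), Na⁺ (Z=11), F⁻ (Z=9), O²⁻ (Z=8).
So the order is Si⁴⁺ < Al³⁺ < Mg²⁺ < Na⁺ < F⁻ < O²⁻; the 4th-smallest ion is Na⁺.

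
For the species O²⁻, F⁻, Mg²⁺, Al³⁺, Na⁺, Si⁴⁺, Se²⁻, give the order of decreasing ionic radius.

Se²⁻ > O²⁻ > F⁻ > Na⁺ > Mg²⁺ > Al³⁺ > Si⁴⁺

First list Z and electron count for each: Si⁴⁺: 10 e⁻, Z=14, Al³⁺: 10 e⁻, Z=13, Mg²⁺: 10 e⁻, Z=12, Na⁺: 10 e⁻, Z=11, F⁻: 10 e⁻, Z=9, O²⁻: 10 e⁻, Z=8, Se²⁻: 36 e⁻, Z=34. Si⁴⁺ < Al³⁺ (isoelectronic, higher Z=14 is smaller); Al³⁺ < Mg²⁺ (both 10 e⁻, Z=13>12); Mg²⁺ < Na⁺ (isoelectronic, higher Z=12 is smaller); Na⁺ < F⁻ (both 10 e⁻, Z=11>9); F⁻ < O²⁻ (both 10 e⁻, Z=9>8); O²⁻ < Se²⁻ (same group, 2 shells fewer).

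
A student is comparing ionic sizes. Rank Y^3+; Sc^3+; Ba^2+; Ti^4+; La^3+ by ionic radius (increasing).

Ti^4+ < Sc^3+ < Y^3+ < La^3+ < Ba^2+

Electron counts and nuclear charges: Ti^4+ (Z=22, 18 e⁻), Sc^3+ (Z=21, 18 e⁻), Y^3+ (Z=39, 36 e⁻), La^3+ (Z=57, 54 e⁻), Ba^2+ (Z=56, 54 e⁻). Ti^4+ < Sc^3+ (both 18 e⁻, Z=22>21); Sc^3+ < Y^3+ (same group, period 4 vs 5); Y^3+ < La^3+ (same group, 1 shell fewer); La^3+ < Ba^2+ (isoelectronic, higher Z=57 is smaller).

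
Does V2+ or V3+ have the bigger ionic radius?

For a single element, ionic radius drops as positive charge rises — V3+ < V2+.

V2+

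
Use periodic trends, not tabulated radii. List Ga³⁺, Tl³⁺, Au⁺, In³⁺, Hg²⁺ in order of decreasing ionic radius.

Au⁺ > Hg²⁺ > Tl³⁺ > In³⁺ > Ga³⁺

Electron counts and nuclear charges: Ga³⁺ (Z=31, 28 e⁻), In³⁺ (Z=49, 46 e⁻), Tl³⁺ (Z=81, 78 e⁻), Hg²⁺ (Z=80, 78 e⁻), Au⁺ (Z=79, 78 e⁻). Ga³⁺ < In³⁺ (same group, 1 shell fewer); In³⁺ < Tl³⁺ (same group, 1 shell fewer); Tl³⁺ < Hg²⁺ (isoelectronic, higher Z=81 is smaller); Hg²⁺ < Au⁺ (isoelectronic, higher Z=80 is smaller).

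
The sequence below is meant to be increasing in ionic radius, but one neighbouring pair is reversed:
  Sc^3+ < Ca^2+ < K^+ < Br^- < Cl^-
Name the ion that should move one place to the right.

Br^-

Check each adjacent pair. Br^- and Cl^- are reversed: both in group 17 with the same charge; Cl^- (period 3) has the smaller radius. No other neighbouring pair contradicts the periodic trends, so Br^- is the ion listed too early.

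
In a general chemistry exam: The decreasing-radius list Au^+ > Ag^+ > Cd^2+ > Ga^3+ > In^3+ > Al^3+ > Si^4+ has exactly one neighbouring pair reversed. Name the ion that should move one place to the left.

In^3+

The pair Ga^3+, In^3+ is the wrong way round — same group and charge — period 4 sits above period 5, so Ga^3+ is smaller. All other adjacent pairs agree with periodic trends, so In^3+ is the misplaced ion.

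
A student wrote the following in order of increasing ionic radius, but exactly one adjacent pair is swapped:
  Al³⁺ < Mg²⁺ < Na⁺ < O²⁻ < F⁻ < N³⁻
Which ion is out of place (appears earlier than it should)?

O²⁻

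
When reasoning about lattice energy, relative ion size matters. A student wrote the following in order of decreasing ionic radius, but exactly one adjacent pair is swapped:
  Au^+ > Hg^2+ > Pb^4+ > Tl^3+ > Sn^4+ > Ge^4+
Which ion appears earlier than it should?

Compare adjacent ions: both have 78 electrons but Z(Pb)=82 > Z(Tl)=81, so Pb^4+ should be the smaller of the two — yet in this decreasing list Pb^4+ sits before Tl^3+. Nothing else is reversed, so Pb^4+ should move one place to the right.

Pb^4+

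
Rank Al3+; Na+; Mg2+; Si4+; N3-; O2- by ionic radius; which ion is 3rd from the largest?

Na+

Isoelectronic series (10 e⁻ each). Size is set by nuclear charge: more protons means a smaller ion. Si4+ (Z=14), Al3+ (Z=13), Mg2+ (Z=12), Na+ (Z=11), O2- (Z=8), N3- (Z=7).
That gives Si4+ < Al3+ < Mg2+ < Na+ < O2- < N3-. From the largest end, number 3 is Na+.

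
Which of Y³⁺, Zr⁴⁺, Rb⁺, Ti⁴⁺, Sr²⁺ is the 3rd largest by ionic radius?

Work out protons and electrons: Ti⁴⁺: 18 e⁻, Z=22, Zr⁴⁺: 36 e⁻, Z=40, Y³⁺: 36 e⁻, Z=39, Sr²⁺: 36 e⁻, Z=38, Rb⁺: 36 e⁻, Z=37. Ti⁴⁺ < Zr⁴⁺ (same group, 1 shell fewer); Zr⁴⁺ < Y³⁺ (both 36 e⁻, Z=40>39); Y³⁺ < Sr²⁺ (isoelectronic, higher Z=39 is smaller); Sr²⁺ < Rb⁺ (both 36 e⁻, Z=38>37).
That gives Ti⁴⁺ < Zr⁴⁺ < Y³⁺ < Sr²⁺ < Rb⁺. From the largest end, number 3 is Y³⁺.

Y³⁺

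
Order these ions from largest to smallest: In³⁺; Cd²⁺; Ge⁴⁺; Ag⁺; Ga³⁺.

First list Z and electron count for each: Ge⁴⁺ has 28 e⁻ (Z=32), Ga³⁺ has 28 e⁻ (Z=31), In³⁺ has 46 e⁻ (Z=49), Cd²⁺ has 46 e⁻ (Z=48), Ag⁺ has 46 e⁻ (Z=47). Ge⁴⁺ < Ga³⁺ (both 28 e⁻, Z=32>31); Ga³⁺ < In³⁺ (same group, 1 shell fewer); In³⁺ < Cd²⁺ (both 46 e⁻, Z=49>48); Cd²⁺ < Ag⁺ (isoelectronic, higher Z=48 is smaller).

Ag⁺ > Cd²⁺ > In³⁺ > Ga³⁺ > Ge⁴⁺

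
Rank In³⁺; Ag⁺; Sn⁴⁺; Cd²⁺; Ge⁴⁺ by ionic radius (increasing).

Ge⁴⁺: 28 e⁻, Z=32, Sn⁴⁺: 46 e⁻, Z=50, In³⁺: 46 e⁻, Z=49, Cd²⁺: 46 e⁻, Z=48, Ag⁺: 46 e⁻, Z=47. Ge⁴⁺ < Sn⁴⁺ (same group, 1 shell fewer); Sn⁴⁺ < In³⁺ (isoelectronic, higher Z=50 is smaller); In³⁺ < Cd²⁺ (both 46 e⁻, Z=49>48); Cd²⁺ < Ag⁺ (both 46 e⁻, Z=48>47).

Ge⁴⁺ < Sn⁴⁺ < In³⁺ < Cd²⁺ < Ag⁺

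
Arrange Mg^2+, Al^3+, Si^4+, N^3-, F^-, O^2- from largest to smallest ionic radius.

These species are isoelectronic with 10 electrons. The only difference is the number of protons: Si^4+ (Z=14), Al^3+ (Z=13), Mg^2+ (Z=12), F^- (Z=9), O^2- (Z=8), N^3- (Z=7). The strongest nuclear pull (Si^4+) gives the smallest ion.

N^3- > O^2- > F^- > Mg^2+ > Al^3+ > Si^4+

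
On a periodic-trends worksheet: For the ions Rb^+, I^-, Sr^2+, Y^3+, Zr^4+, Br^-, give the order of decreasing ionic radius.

I^- > Br^- > Rb^+ > Sr^2+ > Y^3+ > Zr^4+

Work out protons and electrons: Zr^4+: 36 e⁻, Z=40, Y^3+: 36 e⁻, Z=39, Sr^2+: 36 e⁻, Z=38, Rb^+: 36 e⁻, Z=37, Br^-: 36 e⁻, Z=35, I^-: 54 e⁻, Z=53. Zr^4+ < Y^3+ (both 36 e⁻, Z=40>39); Y^3+ < Sr^2+ (both 36 e⁻, Z=39>38); Sr^2+ < Rb^+ (both 36 e⁻, Z=38>37); Rb^+ < Br^- (isoelectronic, higher Z=37 is smaller); Br^- < I^- (same group, period 4 vs 5).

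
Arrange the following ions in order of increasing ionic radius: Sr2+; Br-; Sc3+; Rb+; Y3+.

Work out protons and electrons: Sc3+ has 18 e⁻ (Z=21), Y3+ has 36 e⁻ (Z=39), Sr2+ has 36 e⁻ (Z=38), Rb+ has 36 e⁻ (Z=37), Br- has 36 e⁻ (Z=35). Sc3+ < Y3+ (same group, 1 shell fewer); Y3+ < Sr2+ (both 36 e⁻, Z=39>38); Sr2+ < Rb+ (both 36 e⁻, Z=38>37); Rb+ < Br- (isoelectronic, higher Z=37 is smaller).

Sc3+ < Y3+ < Sr2+ < Rb+ < Br-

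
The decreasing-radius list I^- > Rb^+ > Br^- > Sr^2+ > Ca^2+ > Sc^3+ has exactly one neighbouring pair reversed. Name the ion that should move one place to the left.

Br^-

Compare adjacent ions: they are isoelectronic (36 e⁻) and Rb has more protons than Br (37 vs 35), making Rb^+ smaller — yet in this decreasing list Rb^+ sits before Br^-. Nothing else is reversed, so Br^- should move one place to the left.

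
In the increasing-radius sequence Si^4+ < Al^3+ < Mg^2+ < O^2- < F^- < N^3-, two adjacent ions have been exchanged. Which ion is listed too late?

F^-

Check each adjacent pair. O^2- and F^- are reversed: F^- and O^2- share 10 electrons; the higher nuclear charge on F (Z=9) contracts it more, so F^- < O^2-. No other neighbouring pair contradicts the periodic trends, so F^- is the ion listed too late.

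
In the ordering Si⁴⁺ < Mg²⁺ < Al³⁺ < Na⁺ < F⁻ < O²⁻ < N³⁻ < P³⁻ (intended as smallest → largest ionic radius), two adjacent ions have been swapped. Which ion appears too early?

Mg²⁺

Scanning neighbour by neighbour, only Mg²⁺/Al³⁺ violates a trend: they are isoelectronic (10 e⁻) and Al has more protons than Mg (13 vs 12), making Al³⁺ smaller. That makes Mg²⁺ the one sitting a position early relative to where it belongs.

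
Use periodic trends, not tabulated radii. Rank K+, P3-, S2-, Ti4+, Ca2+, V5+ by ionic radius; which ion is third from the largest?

K+

Each ion has 18 electrons. The ranking follows nuclear charge in reverse — greater Z gives a smaller radius. V5+ (Z=23), Ti4+ (Z=22), Ca2+ (Z=20), K+ (Z=19), S2- (Z=16), P3- (Z=15).
Ordering: V5+ < Ti4+ < Ca2+ < K+ < S2- < P3-. The third largest is K+.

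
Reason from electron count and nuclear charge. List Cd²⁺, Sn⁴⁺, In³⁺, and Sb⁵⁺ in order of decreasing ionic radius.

Cd²⁺ > In³⁺ > Sn⁴⁺ > Sb⁵⁺

All of these have 46 electrons (isoelectronic). With the same electron cloud, the ion with the most protons pulls it in tightest. Nuclear charges: Sb⁵⁺ (Z=51), Sn⁴⁺ (Z=50), In³⁺ (Z=49), Cd²⁺ (Z=48). Highest Z is smallest.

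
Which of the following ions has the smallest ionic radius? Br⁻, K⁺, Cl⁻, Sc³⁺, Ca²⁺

Sc³⁺

Electron counts and nuclear charges: Sc³⁺: 18 e⁻, Z=21, Ca²⁺: 18 e⁻, Z=20, K⁺: 18 e⁻, Z=19, Cl⁻: 18 e⁻, Z=17, Br⁻: 36 e⁻, Z=35. Sc³⁺ < Ca²⁺ (both 18 e⁻, Z=21>20); Ca²⁺ < K⁺ (both 18 e⁻, Z=20>19); K⁺ < Cl⁻ (both 18 e⁻, Z=19>17); Cl⁻ < Br⁻ (same group, period 3 vs 4).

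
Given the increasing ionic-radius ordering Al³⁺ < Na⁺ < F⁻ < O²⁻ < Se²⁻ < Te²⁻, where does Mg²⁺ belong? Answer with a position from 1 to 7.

2

Electron counts and nuclear charges: Al³⁺: 10 e⁻, Z=13, Mg²⁺: 10 e⁻, Z=12, Na⁺: 10 e⁻, Z=11, F⁻: 10 e⁻, Z=9, O²⁻: 10 e⁻, Z=8, Se²⁻: 36 e⁻, Z=34, Te²⁻: 54 e⁻, Z=52. Al³⁺ < Mg²⁺ (both 10 e⁻, Z=13>12); Mg²⁺ < Na⁺ (isoelectronic, higher Z=12 is smaller); Na⁺ < F⁻ (isoelectronic, higher Z=11 is smaller); F⁻ < O²⁻ (both 10 e⁻, Z=9>8); O²⁻ < Se²⁻ (same group, period 2 vs 4); Se²⁻ < Te²⁻ (same group, period 4 vs 5).
Merged order: Al³⁺ < Mg²⁺ < Na⁺ < F⁻ < O²⁻ < Se²⁻ < Te²⁻ — Mg²⁺ is number 2.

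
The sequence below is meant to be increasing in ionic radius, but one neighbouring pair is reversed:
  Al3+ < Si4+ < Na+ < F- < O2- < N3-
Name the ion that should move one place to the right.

Check each adjacent pair. Al3+ and Si4+ are reversed: Si4+ and Al3+ share 10 electrons; the higher nuclear charge on Si (Z=14) contracts it more, so Si4+ < Al3+. No other neighbouring pair contradicts the periodic trends, so Al3+ is the ion listed too early.

Al3+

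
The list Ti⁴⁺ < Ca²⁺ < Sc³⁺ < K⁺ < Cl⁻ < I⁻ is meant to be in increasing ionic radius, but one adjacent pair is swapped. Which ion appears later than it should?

Sc³⁺

Compare adjacent ions: Sc³⁺ and Ca²⁺ share 18 electrons; the higher nuclear charge on Sc (Z=21) contracts it more, so Sc³⁺ < Ca²⁺ — yet in this increasing list Ca²⁺ sits before Sc³⁺. Nothing else is reversed, so Sc³⁺ should move one place to the left.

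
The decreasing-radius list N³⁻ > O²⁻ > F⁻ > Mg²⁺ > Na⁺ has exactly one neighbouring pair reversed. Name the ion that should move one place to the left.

Na⁺

Scanning neighbour by neighbour, only Mg²⁺/Na⁺ violates a trend: they are isoelectronic (10 e⁻) and Mg has more protons than Na (12 vs 11), making Mg²⁺ smaller. That makes Na⁺ the one sitting a position late relative to where it belongs.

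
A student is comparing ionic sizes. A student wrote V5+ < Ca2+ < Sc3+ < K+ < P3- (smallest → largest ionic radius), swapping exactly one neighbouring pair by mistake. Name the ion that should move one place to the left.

Sc3+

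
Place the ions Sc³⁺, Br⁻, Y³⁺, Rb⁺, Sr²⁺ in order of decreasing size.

First list Z and electron count for each: Sc³⁺ (Z=21, 18 e⁻), Y³⁺ (Z=39, 36 e⁻), Sr²⁺ (Z=38, 36 e⁻), Rb⁺ (Z=37, 36 e⁻), Br⁻ (Z=35, 36 e⁻). Sc³⁺ < Y³⁺ (same group, period 4 vs 5); Y³⁺ < Sr²⁺ (both 36 e⁻, Z=39>38); Sr²⁺ < Rb⁺ (isoelectronic, higher Z=38 is smaller); Rb⁺ < Br⁻ (isoelectronic, higher Z=37 is smaller).

Br⁻ > Rb⁺ > Sr²⁺ > Y³⁺ > Sc³⁺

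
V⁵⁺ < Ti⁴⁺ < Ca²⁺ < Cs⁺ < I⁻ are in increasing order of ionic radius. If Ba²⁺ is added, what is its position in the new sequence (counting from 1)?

4

V⁵⁺ (Z=23, 18 e⁻), Ti⁴⁺ (Z=22, 18 e⁻), Ca²⁺ (Z=20, 18 e⁻), Ba²⁺ (Z=56, 54 e⁻), Cs⁺ (Z=55, 54 e⁻), I⁻ (Z=53, 54 e⁻). V⁵⁺ < Ti⁴⁺ (both 18 e⁻, Z=23>22); Ti⁴⁺ < Ca²⁺ (both 18 e⁻, Z=22>20); Ca²⁺ < Ba²⁺ (same group, period 4 vs 6); Ba²⁺ < Cs⁺ (isoelectronic, higher Z=56 is smaller); Cs⁺ < I⁻ (isoelectronic, higher Z=55 is smaller).
Putting Ba²⁺ in gives V⁵⁺ < Ti⁴⁺ < Ca²⁺ < Ba²⁺ < Cs⁺ < I⁻; it lands at slot 4.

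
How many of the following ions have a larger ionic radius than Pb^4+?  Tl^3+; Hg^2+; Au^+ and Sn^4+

3

Electron counts and nuclear charges: Sn^4+: 46 e⁻, Z=50, Pb^4+: 78 e⁻, Z=82, Tl^3+: 78 e⁻, Z=81, Hg^2+: 78 e⁻, Z=80, Au^+: 78 e⁻, Z=79. Sn^4+ < Pb^4+ (same group, 1 shell fewer); Pb^4+ < Tl^3+ (isoelectronic, higher Z=82 is smaller); Tl^3+ < Hg^2+ (isoelectronic, higher Z=81 is smaller); Hg^2+ < Au^+ (isoelectronic, higher Z=80 is smaller).
Placing each against Pb^4+: smaller — Sn^4+; larger — Tl^3+, Hg^2+, Au^+. So 3 are larger.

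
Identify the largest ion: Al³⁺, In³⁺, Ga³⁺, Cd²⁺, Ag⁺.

Ag⁺

First list Z and electron count for each: Al³⁺ (Z=13, 10 e⁻), Ga³⁺ (Z=31, 28 e⁻), In³⁺ (Z=49, 46 e⁻), Cd²⁺ (Z=48, 46 e⁻), Ag⁺ (Z=47, 46 e⁻). Al³⁺ < Ga³⁺ (same group, period 3 vs 4); Ga³⁺ < In³⁺ (same group, 1 shell fewer); In³⁺ < Cd²⁺ (isoelectronic, higher Z=49 is smaller); Cd²⁺ < Ag⁺ (isoelectronic, higher Z=48 is smaller).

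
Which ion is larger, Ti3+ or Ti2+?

For a single element, ionic radius drops as positive charge rises — Ti3+ < Ti2+.

Ti2+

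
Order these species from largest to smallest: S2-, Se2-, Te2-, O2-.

Te2- > Se2- > S2- > O2-

All are in the same group with charge -2. Radius grows down the group as n (the outermost shell) increases.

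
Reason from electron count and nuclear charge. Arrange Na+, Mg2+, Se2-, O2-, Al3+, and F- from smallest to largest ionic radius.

Al3+ < Mg2+ < Na+ < F- < O2- < Se2-

Tabulating Z and e⁻: Al3+ (Z=13, 10 e⁻), Mg2+ (Z=12, 10 e⁻), Na+ (Z=11, 10 e⁻), F- (Z=9, 10 e⁻), O2- (Z=8, 10 e⁻), Se2- (Z=34, 36 e⁻). Al3+ < Mg2+ (isoelectronic, higher Z=13 is smaller); Mg2+ < Na+ (both 10 e⁻, Z=12>11); Na+ < F- (both 10 e⁻, Z=11>9); F- < O2- (both 10 e⁻, Z=9>8); O2- < Se2- (same group, 2 shells fewer).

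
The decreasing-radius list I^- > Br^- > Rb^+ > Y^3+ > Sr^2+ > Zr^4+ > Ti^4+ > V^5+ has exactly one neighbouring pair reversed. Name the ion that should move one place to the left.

Sr^2+

Compare adjacent ions: Y^3+ and Sr^2+ share 36 electrons; the higher nuclear charge on Y (Z=39) contracts it more, so Y^3+ < Sr^2+ — yet in this decreasing list Y^3+ sits before Sr^2+. Nothing else is reversed, so Sr^2+ should move one place to the left.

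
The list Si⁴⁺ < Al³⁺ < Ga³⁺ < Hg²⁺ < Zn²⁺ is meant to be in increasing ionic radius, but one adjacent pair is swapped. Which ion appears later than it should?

Compare adjacent ions: Zn²⁺ and Hg²⁺ are in one column with the same charge; the lighter period-4 ion has 2 fewer shells and is smaller — yet in this increasing list Hg²⁺ sits before Zn²⁺. Nothing else is reversed, so Zn²⁺ should move one place to the left.

Zn²⁺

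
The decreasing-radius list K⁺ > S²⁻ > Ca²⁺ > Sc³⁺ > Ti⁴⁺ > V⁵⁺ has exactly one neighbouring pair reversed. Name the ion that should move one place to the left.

Scanning neighbour by neighbour, only K⁺/S²⁻ violates a trend: both have 18 electrons but Z(K)=19 > Z(S)=16, so K⁺ should be the smaller of the two. That makes S²⁻ the one sitting a position late relative to where it belongs.

S²⁻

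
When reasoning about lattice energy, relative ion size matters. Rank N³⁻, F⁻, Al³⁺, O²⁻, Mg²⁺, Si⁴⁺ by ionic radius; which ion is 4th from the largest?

Mg²⁺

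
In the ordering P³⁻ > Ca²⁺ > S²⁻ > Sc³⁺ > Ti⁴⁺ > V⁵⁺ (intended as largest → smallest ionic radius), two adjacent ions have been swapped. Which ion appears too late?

Scanning neighbour by neighbour, only Ca²⁺/S²⁻ violates a trend: both have 18 electrons but Z(Ca)=20 > Z(S)=16, so Ca²⁺ should be the smaller of the two. That makes S²⁻ the one sitting a position late relative to where it belongs.

S²⁻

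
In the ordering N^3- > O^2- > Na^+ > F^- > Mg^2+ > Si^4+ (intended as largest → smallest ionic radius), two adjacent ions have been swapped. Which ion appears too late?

F^-

Compare adjacent ions: they are isoelectronic (10 e⁻) and Na has more protons than F (11 vs 9), making Na^+ smaller — yet in this decreasing list Na^+ sits before F^-. Nothing else is reversed, so F^- should move one place to the left.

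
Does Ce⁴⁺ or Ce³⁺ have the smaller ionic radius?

For a single element, ionic radius drops as positive charge rises — Ce⁴⁺ < Ce³⁺.

Ce⁴⁺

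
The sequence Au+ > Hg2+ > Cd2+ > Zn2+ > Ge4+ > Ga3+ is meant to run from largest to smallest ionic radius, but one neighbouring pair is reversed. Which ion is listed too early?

Ge4+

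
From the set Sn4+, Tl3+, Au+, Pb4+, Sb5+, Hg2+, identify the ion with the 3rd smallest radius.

Pb4+

Tabulating Z and e⁻: Sb5+ has 46 e⁻ (Z=51), Sn4+ has 46 e⁻ (Z=50), Pb4+ has 78 e⁻ (Z=82), Tl3+ has 78 e⁻ (Z=81), Hg2+ has 78 e⁻ (Z=80), Au+ has 78 e⁻ (Z=79). Sb5+ < Sn4+ (isoelectronic, higher Z=51 is smaller); Sn4+ < Pb4+ (same group, 1 shell fewer); Pb4+ < Tl3+ (both 78 e⁻, Z=82>81); Tl3+ < Hg2+ (both 78 e⁻, Z=81>80); Hg2+ < Au+ (both 78 e⁻, Z=80>79).
That gives Sb5+ < Sn4+ < Pb4+ < Tl3+ < Hg2+ < Au+. From the smallest end, number 3 is Pb4+.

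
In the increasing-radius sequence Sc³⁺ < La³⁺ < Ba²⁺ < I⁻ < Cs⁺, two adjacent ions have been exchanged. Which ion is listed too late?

Cs⁺

Scanning neighbour by neighbour, only I⁻/Cs⁺ violates a trend: they are isoelectronic (54 e⁻) and Cs has more protons than I (55 vs 53), making Cs⁺ smaller. That makes Cs⁺ the one sitting a position late relative to where it belongs.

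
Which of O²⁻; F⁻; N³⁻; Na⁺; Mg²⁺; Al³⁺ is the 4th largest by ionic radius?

Isoelectronic series (10 e⁻ each). Size is set by nuclear charge: more protons means a smaller ion. Al³⁺ (Z=13), Mg²⁺ (Z=12), Na⁺ (Z=11), F⁻ (Z=9), O²⁻ (Z=8), N³⁻ (Z=7).
Ordering: Al³⁺ < Mg²⁺ < Na⁺ < F⁻ < O²⁻ < N³⁻. The 4th largest is Na⁺.

Na⁺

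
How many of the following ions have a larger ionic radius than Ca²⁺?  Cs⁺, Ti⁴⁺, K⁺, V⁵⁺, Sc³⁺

V⁵⁺: 18 e⁻, Z=23, Ti⁴⁺: 18 e⁻, Z=22, Sc³⁺: 18 e⁻, Z=21, Ca²⁺: 18 e⁻, Z=20, K⁺: 18 e⁻, Z=19, Cs⁺: 54 e⁻, Z=55. V⁵⁺ < Ti⁴⁺ (isoelectronic, higher Z=23 is smaller); Ti⁴⁺ < Sc³⁺ (both 18 e⁻, Z=22>21); Sc³⁺ < Ca²⁺ (both 18 e⁻, Z=21>20); Ca²⁺ < K⁺ (isoelectronic, higher Z=20 is smaller); K⁺ < Cs⁺ (same group, period 4 vs 6).
Overall: V⁵⁺ < Ti⁴⁺ < Sc³⁺ < Ca²⁺ < K⁺ < Cs⁺. Ca²⁺ has 3 below it and 2 above. That's 2.

2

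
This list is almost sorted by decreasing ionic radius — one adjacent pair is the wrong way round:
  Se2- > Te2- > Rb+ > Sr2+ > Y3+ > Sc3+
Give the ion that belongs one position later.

Scanning neighbour by neighbour, only Se2-/Te2- violates a trend: both in group 16 with the same charge; Se2- (period 4) has the smaller radius. That makes Se2- the one sitting a position early relative to where it belongs.

Se2-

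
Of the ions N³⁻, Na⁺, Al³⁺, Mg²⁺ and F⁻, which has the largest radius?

N³⁻

These species are isoelectronic with 10 electrons. The only difference is the number of protons: Al³⁺ (Z=13), Mg²⁺ (Z=12), Na⁺ (Z=11), F⁻ (Z=9), N³⁻ (Z=7). The strongest nuclear pull (Al³⁺) gives the smallest ion.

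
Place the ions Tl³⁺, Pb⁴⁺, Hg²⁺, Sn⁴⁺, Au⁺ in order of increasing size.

First list Z and electron count for each: Sn⁴⁺ (Z=50, 46 e⁻), Pb⁴⁺ (Z=82, 78 e⁻), Tl³⁺ (Z=81, 78 e⁻), Hg²⁺ (Z=80, 78 e⁻), Au⁺ (Z=79, 78 e⁻). Sn⁴⁺ < Pb⁴⁺ (same group, 1 shell fewer); Pb⁴⁺ < Tl³⁺ (isoelectronic, higher Z=82 is smaller); Tl³⁺ < Hg²⁺ (isoelectronic, higher Z=81 is smaller); Hg²⁺ < Au⁺ (both 78 e⁻, Z=80>79).

Sn⁴⁺ < Pb⁴⁺ < Tl³⁺ < Hg²⁺ < Au⁺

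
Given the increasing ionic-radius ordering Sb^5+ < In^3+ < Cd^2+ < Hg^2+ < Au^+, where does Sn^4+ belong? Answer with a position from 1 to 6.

2

Sb^5+ has 46 e⁻ (Z=51), Sn^4+ has 46 e⁻ (Z=50), In^3+ has 46 e⁻ (Z=49), Cd^2+ has 46 e⁻ (Z=48), Hg^2+ has 78 e⁻ (Z=80), Au^+ has 78 e⁻ (Z=79). Sb^5+ < Sn^4+ (isoelectronic, higher Z=51 is smaller); Sn^4+ < In^3+ (isoelectronic, higher Z=50 is smaller); In^3+ < Cd^2+ (isoelectronic, higher Z=49 is smaller); Cd^2+ < Hg^2+ (same group, 1 shell fewer); Hg^2+ < Au^+ (both 78 e⁻, Z=80>79).
Putting Sn^4+ in gives Sb^5+ < Sn^4+ < In^3+ < Cd^2+ < Hg^2+ < Au^+; it lands at slot 2.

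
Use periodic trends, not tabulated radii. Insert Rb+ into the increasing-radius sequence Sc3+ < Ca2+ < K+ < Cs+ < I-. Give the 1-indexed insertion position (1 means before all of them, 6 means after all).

Tabulating Z and e⁻: Sc3+ (Z=21, 18 e⁻), Ca2+ (Z=20, 18 e⁻), K+ (Z=19, 18 e⁻), Rb+ (Z=37, 36 e⁻), Cs+ (Z=55, 54 e⁻), I- (Z=53, 54 e⁻). Sc3+ < Ca2+ (both 18 e⁻, Z=21>20); Ca2+ < K+ (isoelectronic, higher Z=20 is smaller); K+ < Rb+ (same group, period 4 vs 5); Rb+ < Cs+ (same group, 1 shell fewer); Cs+ < I- (both 54 e⁻, Z=55>53).
Putting Rb+ in gives Sc3+ < Ca2+ < K+ < Rb+ < Cs+ < I-; it lands at slot 4.

4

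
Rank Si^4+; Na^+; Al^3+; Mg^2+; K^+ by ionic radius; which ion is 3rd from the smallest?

Work out protons and electrons: Si^4+: 10 e⁻, Z=14, Al^3+: 10 e⁻, Z=13, Mg^2+: 10 e⁻, Z=12, Na^+: 10 e⁻, Z=11, K^+: 18 e⁻, Z=19. Si^4+ < Al^3+ (both 10 e⁻, Z=14>13); Al^3+ < Mg^2+ (both 10 e⁻, Z=13>12); Mg^2+ < Na^+ (both 10 e⁻, Z=12>11); Na^+ < K^+ (same group, period 3 vs 4).
Ordering: Si^4+ < Al^3+ < Mg^2+ < Na^+ < K^+. The 3rd smallest is Mg^2+.

Mg^2+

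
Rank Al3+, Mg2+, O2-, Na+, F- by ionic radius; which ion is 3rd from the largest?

Na+

Isoelectronic series (10 e⁻ each). Size is set by nuclear charge: more protons means a smaller ion. Al3+ (Z=13), Mg2+ (Z=12), Na+ (Z=11), F- (Z=9), O2- (Z=8).
Full ascending order: Al3+ < Mg2+ < Na+ < F- < O2-. Counting from the largest, position 3 is Na+.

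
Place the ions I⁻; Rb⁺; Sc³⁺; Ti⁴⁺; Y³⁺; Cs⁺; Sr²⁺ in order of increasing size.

Tabulating Z and e⁻: Ti⁴⁺: 18 e⁻, Z=22, Sc³⁺: 18 e⁻, Z=21, Y³⁺: 36 e⁻, Z=39, Sr²⁺: 36 e⁻, Z=38, Rb⁺: 36 e⁻, Z=37, Cs⁺: 54 e⁻, Z=55, I⁻: 54 e⁻, Z=53. Ti⁴⁺ < Sc³⁺ (isoelectronic, higher Z=22 is smaller); Sc³⁺ < Y³⁺ (same group, period 4 vs 5); Y³⁺ < Sr²⁺ (isoelectronic, higher Z=39 is smaller); Sr²⁺ < Rb⁺ (both 36 e⁻, Z=38>37); Rb⁺ < Cs⁺ (same group, period 5 vs 6); Cs⁺ < I⁻ (both 54 e⁻, Z=55>53).

Ti⁴⁺ < Sc³⁺ < Y³⁺ < Sr²⁺ < Rb⁺ < Cs⁺ < I⁻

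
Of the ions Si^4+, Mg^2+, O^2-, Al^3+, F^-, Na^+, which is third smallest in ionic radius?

All of these have 10 electrons (isoelectronic). With the same electron cloud, the ion with the most protons pulls it in tightest. Nuclear charges: Si^4+ (Z=14), Al^3+ (Z=13), Mg^2+ (Z=12), Na^+ (Z=11), F^- (Z=9), O^2- (Z=8). Highest Z is smallest.
That gives Si^4+ < Al^3+ < Mg^2+ < Na^+ < F^- < O^2-. From the smallest end, number 3 is Mg^2+.

Mg^2+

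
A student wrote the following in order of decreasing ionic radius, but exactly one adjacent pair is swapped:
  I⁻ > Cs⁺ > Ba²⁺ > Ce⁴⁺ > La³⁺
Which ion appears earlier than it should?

The pair Ce⁴⁺, La³⁺ is the wrong way round — both have 54 electrons but Z(Ce)=58 > Z(La)=57, so Ce⁴⁺ should be the smaller of the two. All other adjacent pairs agree with periodic trends, so Ce⁴⁺ is the misplaced ion.

Ce⁴⁺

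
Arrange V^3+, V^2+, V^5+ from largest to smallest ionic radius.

V^2+ > V^3+ > V^5+

These are all V ions. Removing more electrons (higher positive charge) pulls the remaining electrons in closer, so V^5+ is smallest and V^2+ is largest.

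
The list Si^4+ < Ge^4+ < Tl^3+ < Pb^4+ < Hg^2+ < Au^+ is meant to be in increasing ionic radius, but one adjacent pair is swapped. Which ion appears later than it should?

Pb^4+

Check each adjacent pair. Tl^3+ and Pb^4+ are reversed: Pb^4+ and Tl^3+ share 78 electrons; the higher nuclear charge on Pb (Z=82) contracts it more, so Pb^4+ < Tl^3+. No other neighbouring pair contradicts the periodic trends, so Pb^4+ is the ion listed too late.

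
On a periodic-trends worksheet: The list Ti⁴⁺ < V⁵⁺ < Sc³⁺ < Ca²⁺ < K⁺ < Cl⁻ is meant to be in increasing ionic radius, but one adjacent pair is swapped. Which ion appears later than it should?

Compare adjacent ions: V⁵⁺ and Ti⁴⁺ share 18 electrons; the higher nuclear charge on V (Z=23) contracts it more, so V⁵⁺ < Ti⁴⁺ — yet in this increasing list Ti⁴⁺ sits before V⁵⁺. Nothing else is reversed, so V⁵⁺ should move one place to the left.

V⁵⁺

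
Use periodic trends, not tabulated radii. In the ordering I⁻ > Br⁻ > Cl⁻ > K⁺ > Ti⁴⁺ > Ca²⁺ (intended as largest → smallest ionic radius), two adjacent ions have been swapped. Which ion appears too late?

Ca²⁺

The pair Ti⁴⁺, Ca²⁺ is the wrong way round — both have 18 electrons but Z(Ti)=22 > Z(Ca)=20, so Ti⁴⁺ should be the smaller of the two. All other adjacent pairs agree with periodic trends, so Ca²⁺ is the misplaced ion.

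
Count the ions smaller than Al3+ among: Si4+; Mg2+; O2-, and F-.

These species are isoelectronic with 10 electrons. The only difference is the number of protons: Si4+ (Z=14), Al3+ (Z=13), Mg2+ (Z=12), F- (Z=9), O2- (Z=8). The strongest nuclear pull (Si4+) gives the smallest ion.
Ordering all of them (including Al3+) by radius gives Si4+ < Al3+ < Mg2+ < F- < O2-. That's 1.

1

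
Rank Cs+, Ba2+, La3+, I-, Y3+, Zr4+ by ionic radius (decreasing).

Tabulating Z and e⁻: Zr4+: 36 e⁻, Z=40, Y3+: 36 e⁻, Z=39, La3+: 54 e⁻, Z=57, Ba2+: 54 e⁻, Z=56, Cs+: 54 e⁻, Z=55, I-: 54 e⁻, Z=53. Zr4+ < Y3+ (isoelectronic, higher Z=40 is smaller); Y3+ < La3+ (same group, period 5 vs 6); La3+ < Ba2+ (both 54 e⁻, Z=57>56); Ba2+ < Cs+ (both 54 e⁻, Z=56>55); Cs+ < I- (isoelectronic, higher Z=55 is smaller).

I- > Cs+ > Ba2+ > La3+ > Y3+ > Zr4+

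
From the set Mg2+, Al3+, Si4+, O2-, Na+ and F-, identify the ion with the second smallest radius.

Al3+

All of these have 10 electrons (isoelectronic). With the same electron cloud, the ion with the most protons pulls it in tightest. Nuclear charges: Si4+ (Z=14), Al3+ (Z=13), Mg2+ (Z=12), Na+ (Z=11), F- (Z=9), O2- (Z=8). Highest Z is smallest.
So the order is Si4+ < Al3+ < Mg2+ < Na+ < F- < O2-; the 2nd-smallest ion is Al3+.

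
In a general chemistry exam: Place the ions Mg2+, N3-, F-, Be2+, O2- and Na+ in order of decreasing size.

Be2+ has 2 e⁻ (Z=4), Mg2+ has 10 e⁻ (Z=12), Na+ has 10 e⁻ (Z=11), F- has 10 e⁻ (Z=9), O2- has 10 e⁻ (Z=8), N3- has 10 e⁻ (Z=7). Be2+ < Mg2+ (same group, 1 shell fewer); Mg2+ < Na+ (isoelectronic, higher Z=12 is smaller); Na+ < F- (isoelectronic, higher Z=11 is smaller); F- < O2- (both 10 e⁻, Z=9>8); O2- < N3- (both 10 e⁻, Z=8>7).

N3- > O2- > F- > Na+ > Mg2+ > Be2+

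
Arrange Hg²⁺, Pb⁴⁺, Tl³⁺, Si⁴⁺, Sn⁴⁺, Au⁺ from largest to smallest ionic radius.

Au⁺ > Hg²⁺ > Tl³⁺ > Pb⁴⁺ > Sn⁴⁺ > Si⁴⁺

Electron counts and nuclear charges: Si⁴⁺ has 10 e⁻ (Z=14), Sn⁴⁺ has 46 e⁻ (Z=50), Pb⁴⁺ has 78 e⁻ (Z=82), Tl³⁺ has 78 e⁻ (Z=81), Hg²⁺ has 78 e⁻ (Z=80), Au⁺ has 78 e⁻ (Z=79). Si⁴⁺ < Sn⁴⁺ (same group, 2 shells fewer); Sn⁴⁺ < Pb⁴⁺ (same group, 1 shell fewer); Pb⁴⁺ < Tl³⁺ (isoelectronic, higher Z=82 is smaller); Tl³⁺ < Hg²⁺ (both 78 e⁻, Z=81>80); Hg²⁺ < Au⁺ (both 78 e⁻, Z=80>79).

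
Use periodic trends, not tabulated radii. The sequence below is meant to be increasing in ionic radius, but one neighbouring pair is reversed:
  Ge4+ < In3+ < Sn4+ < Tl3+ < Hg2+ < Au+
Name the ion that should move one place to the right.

In3+

The pair In3+, Sn4+ is the wrong way round — both have 46 electrons but Z(Sn)=50 > Z(In)=49, so Sn4+ should be the smaller of the two. All other adjacent pairs agree with periodic trends, so In3+ is the misplaced ion.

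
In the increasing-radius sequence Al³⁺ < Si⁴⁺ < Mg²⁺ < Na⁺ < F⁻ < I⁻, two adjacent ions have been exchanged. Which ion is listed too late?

Scanning neighbour by neighbour, only Al³⁺/Si⁴⁺ violates a trend: Si⁴⁺ and Al³⁺ share 10 electrons; the higher nuclear charge on Si (Z=14) contracts it more, so Si⁴⁺ < Al³⁺. That makes Si⁴⁺ the one sitting a position late relative to where it belongs.

Si⁴⁺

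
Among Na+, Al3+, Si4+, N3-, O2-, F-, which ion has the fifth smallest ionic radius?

O2-

All of these have 10 electrons (isoelectronic). With the same electron cloud, the ion with the most protons pulls it in tightest. Nuclear charges: Si4+ (Z=14), Al3+ (Z=13), Na+ (Z=11), F- (Z=9), O2- (Z=8), N3- (Z=7). Highest Z is smallest.
So the order is Si4+ < Al3+ < Na+ < F- < O2- < N3-; the 5th-smallest ion is O2-.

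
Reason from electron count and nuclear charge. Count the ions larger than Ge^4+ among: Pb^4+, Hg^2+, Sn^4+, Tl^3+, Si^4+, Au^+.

Electron counts and nuclear charges: Si^4+ (Z=14, 10 e⁻), Ge^4+ (Z=32, 28 e⁻), Sn^4+ (Z=50, 46 e⁻), Pb^4+ (Z=82, 78 e⁻), Tl^3+ (Z=81, 78 e⁻), Hg^2+ (Z=80, 78 e⁻), Au^+ (Z=79, 78 e⁻). Si^4+ < Ge^4+ (same group, period 3 vs 4); Ge^4+ < Sn^4+ (same group, 1 shell fewer); Sn^4+ < Pb^4+ (same group, period 5 vs 6); Pb^4+ < Tl^3+ (both 78 e⁻, Z=82>81); Tl^3+ < Hg^2+ (isoelectronic, higher Z=81 is smaller); Hg^2+ < Au^+ (both 78 e⁻, Z=80>79).
Overall: Si^4+ < Ge^4+ < Sn^4+ < Pb^4+ < Tl^3+ < Hg^2+ < Au^+. Ge^4+ has 1 below it and 5 above. So 5 are larger.

5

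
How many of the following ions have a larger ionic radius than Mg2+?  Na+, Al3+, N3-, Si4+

2

Isoelectronic series (10 e⁻ each). Size is set by nuclear charge: more protons means a smaller ion. Si4+ (Z=14), Al3+ (Z=13), Mg2+ (Z=12), Na+ (Z=11), N3- (Z=7).
Ordering all of them (including Mg2+) by radius gives Si4+ < Al3+ < Mg2+ < Na+ < N3-. That's 2.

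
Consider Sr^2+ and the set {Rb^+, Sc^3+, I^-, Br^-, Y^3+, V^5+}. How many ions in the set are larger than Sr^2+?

3

First list Z and electron count for each: V^5+ has 18 e⁻ (Z=23), Sc^3+ has 18 e⁻ (Z=21), Y^3+ has 36 e⁻ (Z=39), Sr^2+ has 36 e⁻ (Z=38), Rb^+ has 36 e⁻ (Z=37), Br^- has 36 e⁻ (Z=35), I^- has 54 e⁻ (Z=53). V^5+ < Sc^3+ (both 18 e⁻, Z=23>21); Sc^3+ < Y^3+ (same group, period 4 vs 5); Y^3+ < Sr^2+ (both 36 e⁻, Z=39>38); Sr^2+ < Rb^+ (isoelectronic, higher Z=38 is smaller); Rb^+ < Br^- (both 36 e⁻, Z=37>35); Br^- < I^- (same group, 1 shell fewer).
Placing each against Sr^2+: smaller — V^5+, Sc^3+, Y^3+; larger — Rb^+, Br^-, I^-. So 3 are larger.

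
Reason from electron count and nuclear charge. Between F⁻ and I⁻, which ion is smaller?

F⁻

These ions sit in one column with identical charge. Each step down the periodic table adds a principal shell, increasing the radius.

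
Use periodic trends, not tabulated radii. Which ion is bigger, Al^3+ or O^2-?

O^2-

These species are isoelectronic with 10 electrons. The only difference is the number of protons: Al^3+ (Z=13), O^2- (Z=8). The strongest nuclear pull (Al^3+) gives the smallest ion.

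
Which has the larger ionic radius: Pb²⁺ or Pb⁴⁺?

These are all Pb ions. Removing more electrons (higher positive charge) pulls the remaining electrons in closer, so Pb⁴⁺ is smallest and Pb²⁺ is largest.

Pb²⁺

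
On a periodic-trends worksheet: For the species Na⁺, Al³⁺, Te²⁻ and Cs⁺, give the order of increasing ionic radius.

Electron counts and nuclear charges: Al³⁺: 10 e⁻, Z=13, Na⁺: 10 e⁻, Z=11, Cs⁺: 54 e⁻, Z=55, Te²⁻: 54 e⁻, Z=52. Al³⁺ < Na⁺ (isoelectronic, higher Z=13 is smaller); Na⁺ < Cs⁺ (same group, period 3 vs 6); Cs⁺ < Te²⁻ (isoelectronic, higher Z=55 is smaller).

Al³⁺ < Na⁺ < Cs⁺ < Te²⁻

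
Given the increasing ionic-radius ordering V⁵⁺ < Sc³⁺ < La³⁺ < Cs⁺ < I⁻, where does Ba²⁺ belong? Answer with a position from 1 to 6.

First list Z and electron count for each: V⁵⁺: 18 e⁻, Z=23, Sc³⁺: 18 e⁻, Z=21, La³⁺: 54 e⁻, Z=57, Ba²⁺: 54 e⁻, Z=56, Cs⁺: 54 e⁻, Z=55, I⁻: 54 e⁻, Z=53. V⁵⁺ < Sc³⁺ (both 18 e⁻, Z=23>21); Sc³⁺ < La³⁺ (same group, period 4 vs 6); La³⁺ < Ba²⁺ (isoelectronic, higher Z=57 is smaller); Ba²⁺ < Cs⁺ (isoelectronic, higher Z=56 is smaller); Cs⁺ < I⁻ (isoelectronic, higher Z=55 is smaller).
Merged order: V⁵⁺ < Sc³⁺ < La³⁺ < Ba²⁺ < Cs⁺ < I⁻ — Ba²⁺ is number 4.

4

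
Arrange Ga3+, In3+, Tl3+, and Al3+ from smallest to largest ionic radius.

These ions sit in one column with identical charge. Each step down the periodic table adds a principal shell, increasing the radius.

Al3+ < Ga3+ < In3+ < Tl3+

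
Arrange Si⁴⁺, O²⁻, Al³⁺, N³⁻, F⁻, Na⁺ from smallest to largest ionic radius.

These species are isoelectronic with 10 electrons. The only difference is the number of protons: Si⁴⁺ (Z=14), Al³⁺ (Z=13), Na⁺ (Z=11), F⁻ (Z=9), O²⁻ (Z=8), N³⁻ (Z=7). The strongest nuclear pull (Si⁴⁺) gives the smallest ion.

Si⁴⁺ < Al³⁺ < Na⁺ < F⁻ < O²⁻ < N³⁻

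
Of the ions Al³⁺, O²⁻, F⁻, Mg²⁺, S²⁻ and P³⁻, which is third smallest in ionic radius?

F⁻

Al³⁺ (Z=13, 10 e⁻), Mg²⁺ (Z=12, 10 e⁻), F⁻ (Z=9, 10 e⁻), O²⁻ (Z=8, 10 e⁻), S²⁻ (Z=16, 18 e⁻), P³⁻ (Z=15, 18 e⁻). Al³⁺ < Mg²⁺ (both 10 e⁻, Z=13>12); Mg²⁺ < F⁻ (isoelectronic, higher Z=12 is smaller); F⁻ < O²⁻ (isoelectronic, higher Z=9 is smaller); O²⁻ < S²⁻ (same group, period 2 vs 3); S²⁻ < P³⁻ (isoelectronic, higher Z=16 is smaller).
That gives Al³⁺ < Mg²⁺ < F⁻ < O²⁻ < S²⁻ < P³⁻. From the smallest end, number 3 is F⁻.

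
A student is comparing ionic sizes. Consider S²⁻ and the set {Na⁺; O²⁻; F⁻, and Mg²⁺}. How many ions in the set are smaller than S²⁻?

4

Tabulating Z and e⁻: Mg²⁺: 10 e⁻, Z=12, Na⁺: 10 e⁻, Z=11, F⁻: 10 e⁻, Z=9, O²⁻: 10 e⁻, Z=8, S²⁻: 18 e⁻, Z=16. Mg²⁺ < Na⁺ (isoelectronic, higher Z=12 is smaller); Na⁺ < F⁻ (both 10 e⁻, Z=11>9); F⁻ < O²⁻ (both 10 e⁻, Z=9>8); O²⁻ < S²⁻ (same group, 1 shell fewer).
Ordering all of them (including S²⁻) by radius gives Mg²⁺ < Na⁺ < F⁻ < O²⁻ < S²⁻. That's 4.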